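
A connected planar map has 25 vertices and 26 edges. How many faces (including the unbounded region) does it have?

Euler's formula for a connected plane graph: V − E + F = 2, so F = 2 − 25 + 26 = 3.

3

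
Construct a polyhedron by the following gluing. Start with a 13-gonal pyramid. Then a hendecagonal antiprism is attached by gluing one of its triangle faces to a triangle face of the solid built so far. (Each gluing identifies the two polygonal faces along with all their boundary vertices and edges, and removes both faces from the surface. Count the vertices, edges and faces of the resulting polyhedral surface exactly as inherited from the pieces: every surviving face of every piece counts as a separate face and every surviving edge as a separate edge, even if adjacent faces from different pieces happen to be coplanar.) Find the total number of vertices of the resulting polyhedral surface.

A 13-gonal pyramid: V=14, E=26, F=14.
Attach a hendecagonal antiprism (V=22, E=44, F=24) along a 3-gon: merge 3 vertices and 3 edges, delete both glued faces → V=33, E=67, F=36.
Check: V − E + F = 33 − 67 + 36 = 2.

33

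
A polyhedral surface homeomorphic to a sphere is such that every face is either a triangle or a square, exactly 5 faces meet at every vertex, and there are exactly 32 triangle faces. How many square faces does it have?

Let x be the number of squares; then F = 32 + x.
Edge–face incidences: 2E = 3·32 + 4·x = 96 + 4x.
Every vertex has degree 5, so 5V = 2E.
Euler: V − E + F = 2 ⇒ (2E)/5 − E + (32 + x) = 2.
Multiply by 10: 2·(2E) − 5·(2E) + 10·(32 + x) = 20, i.e. 320 + 10x − 3·(96 + 4x) = 20.
Collecting terms: −2x + 32 = 20, so −2x = −12, so x = 6.
Then 2E = 96 + 4·6 = 120, so E = 60, V = 2E/5 = 24, F = 32 + 6 = 38.

6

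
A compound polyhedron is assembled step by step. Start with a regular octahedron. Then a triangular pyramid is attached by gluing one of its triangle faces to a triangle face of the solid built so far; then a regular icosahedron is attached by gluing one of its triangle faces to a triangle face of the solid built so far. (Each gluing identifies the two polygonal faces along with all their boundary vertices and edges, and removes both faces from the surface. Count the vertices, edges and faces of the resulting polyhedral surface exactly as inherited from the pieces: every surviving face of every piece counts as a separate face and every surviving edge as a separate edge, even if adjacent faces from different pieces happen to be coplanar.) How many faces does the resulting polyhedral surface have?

28

A regular octahedron: V=6, E=12, F=8.
Attach a triangular pyramid (V=4, E=6, F=4) along a 3-gon: merge 3 vertices and 3 edges, delete both glued faces → V=7, E=15, F=10.
Attach a regular icosahedron (V=12, E=30, F=20) along a 3-gon: merge 3 vertices and 3 edges, delete both glued faces → V=16, E=42, F=28.
Check: V − E + F = 16 − 42 + 28 = 2.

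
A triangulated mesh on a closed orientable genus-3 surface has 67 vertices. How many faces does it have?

χ = 2 − 2·3 = -4, and every face is a triangle so 3F = 2E.
V − E + F = -4 with E = 3F/2 gives 67 − (3/2 − 1)·F = -4, so F = 142 and E = 213.

142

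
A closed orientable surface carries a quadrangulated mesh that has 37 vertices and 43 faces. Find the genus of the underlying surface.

4

Every face is a square, so 2E = 4·43 = 172, giving E = 86.
χ = V − E + F = 37 − 86 + 43 = -6.
For a closed orientable surface χ = 2 − 2g, so g = (2 − (-6))/2 = 4.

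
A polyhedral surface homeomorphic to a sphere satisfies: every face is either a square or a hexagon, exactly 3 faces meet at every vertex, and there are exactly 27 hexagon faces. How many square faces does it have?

6

Let x be the number of squares; then F = 27 + x.
Edge–face incidences: 2E = 6·27 + 4·x = 162 + 4x.
Every vertex has degree 3, so 3V = 2E.
Euler: V − E + F = 2 ⇒ (2E)/3 − E + (27 + x) = 2.
Multiply by 6: 2·(2E) − 3·(2E) + 6·(27 + x) = 12, i.e. 162 + 6x − (162 + 4x) = 12.
Collecting terms: 2x = 12, so x = 6.
Then 2E = 162 + 4·6 = 186, so E = 93, V = 2E/3 = 62, F = 27 + 6 = 33.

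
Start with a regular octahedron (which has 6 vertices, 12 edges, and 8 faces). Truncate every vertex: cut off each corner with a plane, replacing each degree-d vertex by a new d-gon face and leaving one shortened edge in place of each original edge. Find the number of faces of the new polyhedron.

14

Truncation replaces each original edge-end by a new vertex, so V′ = 2E = 24.
Each original edge survives, and each old vertex of degree d contributes d new edges; summing degrees gives Σd = 2E, so E′ = E + 2E = 3E = 36.
Each original face survives and each original vertex becomes one new face: F′ = F + V = 14.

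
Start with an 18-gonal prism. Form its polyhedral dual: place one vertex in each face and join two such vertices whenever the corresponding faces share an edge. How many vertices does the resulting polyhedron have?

20

The base solid has V = 36, E = 54, F = 20.
The dual swaps V and F and preserves E: V′ = F = 20, E′ = E = 54, F′ = V = 36.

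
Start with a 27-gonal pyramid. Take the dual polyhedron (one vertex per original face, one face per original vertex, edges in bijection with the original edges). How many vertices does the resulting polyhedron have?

28

The base solid has V = 28, E = 54, F = 28.
The dual swaps V and F and preserves E: V′ = F = 28, E′ = E = 54, F′ = V = 28.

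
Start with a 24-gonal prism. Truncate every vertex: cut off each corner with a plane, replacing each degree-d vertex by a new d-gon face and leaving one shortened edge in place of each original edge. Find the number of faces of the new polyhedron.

74

The base solid has V = 48, E = 72, F = 26.
Truncation replaces each original edge-end by a new vertex, so V′ = 2E = 144.
Each original edge survives, and each old vertex of degree d contributes d new edges; summing degrees gives Σd = 2E, so E′ = E + 2E = 3E = 216.
Each original face survives and each original vertex becomes one new face: F′ = F + V = 74.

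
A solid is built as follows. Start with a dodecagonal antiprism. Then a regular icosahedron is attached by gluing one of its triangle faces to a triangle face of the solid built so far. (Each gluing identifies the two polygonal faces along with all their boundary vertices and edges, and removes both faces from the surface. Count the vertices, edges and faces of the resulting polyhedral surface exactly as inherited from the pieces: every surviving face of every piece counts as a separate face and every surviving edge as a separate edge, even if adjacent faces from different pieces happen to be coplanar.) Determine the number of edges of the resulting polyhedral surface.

75

A dodecagonal antiprism: V=24, E=48, F=26.
Attach a regular icosahedron (V=12, E=30, F=20) along a 3-gon: merge 3 vertices and 3 edges, delete both glued faces → V=33, E=75, F=44.
Check: V − E + F = 33 − 75 + 44 = 2.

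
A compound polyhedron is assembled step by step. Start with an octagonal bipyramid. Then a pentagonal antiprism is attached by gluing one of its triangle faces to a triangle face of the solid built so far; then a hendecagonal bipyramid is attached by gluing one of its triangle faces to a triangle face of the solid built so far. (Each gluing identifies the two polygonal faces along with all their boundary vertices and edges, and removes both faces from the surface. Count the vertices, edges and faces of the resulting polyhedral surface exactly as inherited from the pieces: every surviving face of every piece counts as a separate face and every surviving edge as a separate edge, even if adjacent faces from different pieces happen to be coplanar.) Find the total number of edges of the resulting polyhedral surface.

An octagonal bipyramid: V=10, E=24, F=16.
Attach a pentagonal antiprism (V=10, E=20, F=12) along a 3-gon: merge 3 vertices and 3 edges, delete both glued faces → V=17, E=41, F=26.
Attach a hendecagonal bipyramid (V=13, E=33, F=22) along a 3-gon: merge 3 vertices and 3 edges, delete both glued faces → V=27, E=71, F=46.
Check: V − E + F = 27 − 71 + 46 = 2.

71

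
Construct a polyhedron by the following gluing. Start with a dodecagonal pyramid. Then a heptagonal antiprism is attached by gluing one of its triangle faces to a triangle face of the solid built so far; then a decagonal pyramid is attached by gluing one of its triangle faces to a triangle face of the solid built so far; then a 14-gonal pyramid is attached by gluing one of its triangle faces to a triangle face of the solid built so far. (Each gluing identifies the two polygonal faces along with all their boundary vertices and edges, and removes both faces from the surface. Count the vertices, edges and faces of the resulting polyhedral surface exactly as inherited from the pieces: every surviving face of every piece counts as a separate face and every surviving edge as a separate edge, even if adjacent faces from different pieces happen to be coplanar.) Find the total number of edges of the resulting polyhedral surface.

91

A dodecagonal pyramid: V=13, E=24, F=13.
Attach a heptagonal antiprism (V=14, E=28, F=16) along a 3-gon: merge 3 vertices and 3 edges, delete both glued faces → V=24, E=49, F=27.
Attach a decagonal pyramid (V=11, E=20, F=11) along a 3-gon: merge 3 vertices and 3 edges, delete both glued faces → V=32, E=66, F=36.
Attach a 14-gonal pyramid (V=15, E=28, F=15) along a 3-gon: merge 3 vertices and 3 edges, delete both glued faces → V=44, E=91, F=49.
Check: V − E + F = 44 − 91 + 49 = 2.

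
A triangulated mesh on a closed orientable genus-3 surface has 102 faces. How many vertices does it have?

47

χ = 2 − 2·3 = -4, and every face is a triangle so 3F = 2E.
E = 3·102/2 = 153. Then V = -4 + E − F = -4 + 153 − 102 = 47.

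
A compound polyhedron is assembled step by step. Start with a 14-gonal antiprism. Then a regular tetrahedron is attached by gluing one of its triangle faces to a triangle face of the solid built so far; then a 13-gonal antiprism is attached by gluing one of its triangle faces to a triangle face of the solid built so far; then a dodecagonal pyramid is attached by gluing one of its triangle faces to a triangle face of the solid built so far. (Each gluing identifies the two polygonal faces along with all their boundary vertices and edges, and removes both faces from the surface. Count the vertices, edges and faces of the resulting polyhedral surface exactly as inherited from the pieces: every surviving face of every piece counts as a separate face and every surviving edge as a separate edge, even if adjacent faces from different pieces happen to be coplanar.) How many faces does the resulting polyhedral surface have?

69

A 14-gonal antiprism: V=28, E=56, F=30.
Attach a regular tetrahedron (V=4, E=6, F=4) along a 3-gon: merge 3 vertices and 3 edges, delete both glued faces → V=29, E=59, F=32.
Attach a 13-gonal antiprism (V=26, E=52, F=28) along a 3-gon: merge 3 vertices and 3 edges, delete both glued faces → V=52, E=108, F=58.
Attach a dodecagonal pyramid (V=13, E=24, F=13) along a 3-gon: merge 3 vertices and 3 edges, delete both glued faces → V=62, E=129, F=69.
Check: V − E + F = 62 − 129 + 69 = 2.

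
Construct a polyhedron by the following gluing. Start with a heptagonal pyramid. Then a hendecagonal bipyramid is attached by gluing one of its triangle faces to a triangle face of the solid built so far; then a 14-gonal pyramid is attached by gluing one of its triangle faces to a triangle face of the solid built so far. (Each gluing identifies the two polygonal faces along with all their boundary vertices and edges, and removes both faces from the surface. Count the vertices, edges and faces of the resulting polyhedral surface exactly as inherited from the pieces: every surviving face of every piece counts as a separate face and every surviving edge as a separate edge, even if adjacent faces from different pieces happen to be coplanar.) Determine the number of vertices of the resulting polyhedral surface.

A heptagonal pyramid: V=8, E=14, F=8.
Attach a hendecagonal bipyramid (V=13, E=33, F=22) along a 3-gon: merge 3 vertices and 3 edges, delete both glued faces → V=18, E=44, F=28.
Attach a 14-gonal pyramid (V=15, E=28, F=15) along a 3-gon: merge 3 vertices and 3 edges, delete both glued faces → V=30, E=69, F=41.
Check: V − E + F = 30 − 69 + 41 = 2.

30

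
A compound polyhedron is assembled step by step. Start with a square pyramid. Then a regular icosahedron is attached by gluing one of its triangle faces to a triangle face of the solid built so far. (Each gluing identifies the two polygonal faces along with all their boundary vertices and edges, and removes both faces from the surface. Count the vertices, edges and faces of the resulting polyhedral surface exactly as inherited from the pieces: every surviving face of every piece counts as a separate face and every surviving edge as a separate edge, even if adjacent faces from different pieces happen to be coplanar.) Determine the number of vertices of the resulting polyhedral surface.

A square pyramid: V=5, E=8, F=5.
Attach a regular icosahedron (V=12, E=30, F=20) along a 3-gon: merge 3 vertices and 3 edges, delete both glued faces → V=14, E=35, F=23.
Check: V − E + F = 14 − 35 + 23 = 2.

14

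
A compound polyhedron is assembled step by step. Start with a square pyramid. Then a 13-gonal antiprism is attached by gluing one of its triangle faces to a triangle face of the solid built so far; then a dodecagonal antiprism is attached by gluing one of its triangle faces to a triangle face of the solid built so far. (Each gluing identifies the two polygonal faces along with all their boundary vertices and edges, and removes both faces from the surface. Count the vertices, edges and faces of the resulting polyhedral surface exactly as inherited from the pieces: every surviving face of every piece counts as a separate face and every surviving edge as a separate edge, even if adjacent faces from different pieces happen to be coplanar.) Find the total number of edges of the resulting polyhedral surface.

102

A square pyramid: V=5, E=8, F=5.
Attach a 13-gonal antiprism (V=26, E=52, F=28) along a 3-gon: merge 3 vertices and 3 edges, delete both glued faces → V=28, E=57, F=31.
Attach a dodecagonal antiprism (V=24, E=48, F=26) along a 3-gon: merge 3 vertices and 3 edges, delete both glued faces → V=49, E=102, F=55.
Check: V − E + F = 49 − 102 + 55 = 2.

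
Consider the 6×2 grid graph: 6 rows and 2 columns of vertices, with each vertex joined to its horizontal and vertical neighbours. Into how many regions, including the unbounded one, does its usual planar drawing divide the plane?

6

The grid has V = 6·2 = 12 vertices and E = 6·1 + 2·5 = 16 edges.
F = 2 − V + E = 2 − 12 + 16 = 6.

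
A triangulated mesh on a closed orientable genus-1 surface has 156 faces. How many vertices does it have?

78

χ = 2 − 2·1 = 0, and every face is a triangle so 3F = 2E.
E = 3·156/2 = 234. Then V = 0 + E − F = 0 + 234 − 156 = 78.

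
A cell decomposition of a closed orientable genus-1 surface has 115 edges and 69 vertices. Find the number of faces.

For a closed orientable surface of genus 1, χ = 2 − 2·1 = 0.
F = 0 − V + E = 0 − 69 + 115 = 46.

46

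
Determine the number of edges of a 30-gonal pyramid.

A pyramid on an n-gon base has one n-gon and n triangles: V = 30 + 1 = 31, E = 2·30 = 60, F = 30 + 1 = 31.

60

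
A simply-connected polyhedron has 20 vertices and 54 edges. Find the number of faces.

36

Here V − E + F = 2.
F = 2 − V + E = 2 − 20 + 54 = 36.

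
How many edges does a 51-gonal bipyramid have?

A bipyramid over an n-gon has 2n triangular faces and n + 2 vertices: V = 51 + 2 = 53, E = 3·51 = 153, F = 2·51 = 102.
Check: V − E + F = 53 − 153 + 102 = 2.

153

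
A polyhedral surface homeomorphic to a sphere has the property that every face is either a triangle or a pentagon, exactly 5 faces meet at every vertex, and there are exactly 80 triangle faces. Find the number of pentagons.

12

Let x be the number of pentagons; then F = 80 + x.
Edge–face incidences: 2E = 3·80 + 5·x = 240 + 5x.
Every vertex has degree 5, so 5V = 2E.
Euler: V − E + F = 2 ⇒ (2E)/5 − E + (80 + x) = 2.
Multiply by 10: 2·(2E) − 5·(2E) + 10·(80 + x) = 20, i.e. 800 + 10x − 3·(240 + 5x) = 20.
Collecting terms: −5x + 80 = 20, so −5x = −60, so x = 12.
Then 2E = 240 + 5·12 = 300, so E = 150, V = 2E/5 = 60, F = 80 + 12 = 92.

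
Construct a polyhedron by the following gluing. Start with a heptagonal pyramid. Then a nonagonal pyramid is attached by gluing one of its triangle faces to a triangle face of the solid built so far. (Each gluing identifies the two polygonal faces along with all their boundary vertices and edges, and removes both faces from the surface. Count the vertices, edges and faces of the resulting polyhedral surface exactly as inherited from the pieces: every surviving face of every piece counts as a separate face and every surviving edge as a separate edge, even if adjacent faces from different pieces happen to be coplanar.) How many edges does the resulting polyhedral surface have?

A heptagonal pyramid: V=8, E=14, F=8.
Attach a nonagonal pyramid (V=10, E=18, F=10) along a 3-gon: merge 3 vertices and 3 edges, delete both glued faces → V=15, E=29, F=16.
Check: V − E + F = 15 − 29 + 16 = 2.

29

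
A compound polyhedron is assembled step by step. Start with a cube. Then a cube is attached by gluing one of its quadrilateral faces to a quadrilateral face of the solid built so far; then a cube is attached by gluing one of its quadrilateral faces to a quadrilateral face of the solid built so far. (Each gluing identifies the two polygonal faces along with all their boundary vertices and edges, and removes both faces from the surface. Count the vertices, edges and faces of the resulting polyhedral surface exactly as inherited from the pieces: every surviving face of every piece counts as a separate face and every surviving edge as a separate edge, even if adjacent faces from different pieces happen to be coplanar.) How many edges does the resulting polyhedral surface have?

A cube: V=8, E=12, F=6.
Attach a cube (V=8, E=12, F=6) along a 4-gon: merge 4 vertices and 4 edges, delete both glued faces → V=12, E=20, F=10.
Attach a cube (V=8, E=12, F=6) along a 4-gon: merge 4 vertices and 4 edges, delete both glued faces → V=16, E=28, F=14.
Check: V − E + F = 16 − 28 + 14 = 2.

28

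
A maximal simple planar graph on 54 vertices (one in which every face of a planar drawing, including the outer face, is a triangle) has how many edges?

156

In a plane triangulation 3F = 2E and V − E + F = 2, so E = 3V − 6 = 3·54 − 6 = 156.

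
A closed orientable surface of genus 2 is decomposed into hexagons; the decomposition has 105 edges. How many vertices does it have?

χ = 2 − 2·2 = -2, and every face is a hexagon so 6F = 2E.
F = 2E/6 = 35. Then V = -2 + E − F = -2 + 105 − 35 = 68.

68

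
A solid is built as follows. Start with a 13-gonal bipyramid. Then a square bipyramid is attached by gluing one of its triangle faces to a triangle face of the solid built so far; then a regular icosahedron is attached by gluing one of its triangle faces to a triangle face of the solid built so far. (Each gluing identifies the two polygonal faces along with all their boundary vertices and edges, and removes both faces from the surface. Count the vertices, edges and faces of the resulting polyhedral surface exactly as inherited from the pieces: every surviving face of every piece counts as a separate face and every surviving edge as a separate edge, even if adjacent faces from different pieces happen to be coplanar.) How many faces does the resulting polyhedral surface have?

A 13-gonal bipyramid: V=15, E=39, F=26.
Attach a square bipyramid (V=6, E=12, F=8) along a 3-gon: merge 3 vertices and 3 edges, delete both glued faces → V=18, E=48, F=32.
Attach a regular icosahedron (V=12, E=30, F=20) along a 3-gon: merge 3 vertices and 3 edges, delete both glued faces → V=27, E=75, F=50.
Check: V − E + F = 27 − 75 + 50 = 2.

50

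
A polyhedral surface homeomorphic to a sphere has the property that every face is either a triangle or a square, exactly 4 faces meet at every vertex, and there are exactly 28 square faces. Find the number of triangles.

8

Let x be the number of triangles; then F = 28 + x.
Edge–face incidences: 2E = 4·28 + 3·x = 112 + 3x.
Every vertex has degree 4, so 4V = 2E.
Euler: V − E + F = 2 ⇒ (2E)/4 − E + (28 + x) = 2.
Multiply by 8: 2·(2E) − 4·(2E) + 8·(28 + x) = 16, i.e. 224 + 8x − 2·(112 + 3x) = 16.
Collecting terms: 2x = 16, so x = 8.
Then 2E = 112 + 3·8 = 136, so E = 68, V = 2E/4 = 34, F = 28 + 8 = 36.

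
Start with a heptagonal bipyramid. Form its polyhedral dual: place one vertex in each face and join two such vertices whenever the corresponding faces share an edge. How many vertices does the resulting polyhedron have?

14

The base solid has V = 9, E = 21, F = 14.
The dual swaps V and F and preserves E: V′ = F = 14, E′ = E = 21, F′ = V = 9.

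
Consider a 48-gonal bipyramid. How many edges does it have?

144

A bipyramid over an n-gon has 2n triangular faces and n + 2 vertices: V = 48 + 2 = 50, E = 3·48 = 144, F = 2·48 = 96.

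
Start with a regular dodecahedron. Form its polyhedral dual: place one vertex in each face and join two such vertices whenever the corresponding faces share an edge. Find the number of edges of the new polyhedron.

30

The base solid has V = 20, E = 30, F = 12.
The dual swaps V and F and preserves E: V′ = F = 12, E′ = E = 30, F′ = V = 20.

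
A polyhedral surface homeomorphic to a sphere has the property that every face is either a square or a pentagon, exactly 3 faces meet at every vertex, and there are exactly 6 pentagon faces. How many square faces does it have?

Let x be the number of squares; then F = 6 + x.
Edge–face incidences: 2E = 5·6 + 4·x = 30 + 4x.
Every vertex has degree 3, so 3V = 2E.
Euler: V − E + F = 2 ⇒ (2E)/3 − E + (6 + x) = 2.
Multiply by 6: 2·(2E) − 3·(2E) + 6·(6 + x) = 12, i.e. 36 + 6x − (30 + 4x) = 12.
Collecting terms: 2x + 6 = 12, so 2x = 6, so x = 3.
Then 2E = 30 + 4·3 = 42, so E = 21, V = 2E/3 = 14, F = 6 + 3 = 9.

3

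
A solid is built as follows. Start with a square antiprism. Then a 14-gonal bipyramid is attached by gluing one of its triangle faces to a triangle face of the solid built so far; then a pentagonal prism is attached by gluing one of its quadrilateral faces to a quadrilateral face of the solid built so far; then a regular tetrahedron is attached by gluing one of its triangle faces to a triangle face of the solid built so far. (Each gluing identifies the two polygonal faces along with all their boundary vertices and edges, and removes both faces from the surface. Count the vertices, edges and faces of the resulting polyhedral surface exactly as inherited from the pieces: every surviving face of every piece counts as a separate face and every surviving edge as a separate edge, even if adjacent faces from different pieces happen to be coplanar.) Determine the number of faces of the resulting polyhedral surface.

43

A square antiprism: V=8, E=16, F=10.
Attach a 14-gonal bipyramid (V=16, E=42, F=28) along a 3-gon: merge 3 vertices and 3 edges, delete both glued faces → V=21, E=55, F=36.
Attach a pentagonal prism (V=10, E=15, F=7) along a 4-gon: merge 4 vertices and 4 edges, delete both glued faces → V=27, E=66, F=41.
Attach a regular tetrahedron (V=4, E=6, F=4) along a 3-gon: merge 3 vertices and 3 edges, delete both glued faces → V=28, E=69, F=43.
Check: V − E + F = 28 − 69 + 43 = 2.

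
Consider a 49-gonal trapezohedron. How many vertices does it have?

100

The n-trapezohedron (dual of the n-antiprism) has V = 2·49 + 2 = 100, E = 4·49 = 196, F = 2·49 = 98.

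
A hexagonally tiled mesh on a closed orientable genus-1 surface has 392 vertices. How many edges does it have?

588

χ = 2 − 2·1 = 0, and every face is a hexagon so 6F = 2E.
V − E + F = 0 with E = 6F/2 gives 392 − (6/2 − 1)·F = 0, so F = 196 and E = 588.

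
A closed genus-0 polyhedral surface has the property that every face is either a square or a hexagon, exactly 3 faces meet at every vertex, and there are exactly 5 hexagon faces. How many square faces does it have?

6

Let x be the number of squares; then F = 5 + x.
Edge–face incidences: 2E = 6·5 + 4·x = 30 + 4x.
Every vertex has degree 3, so 3V = 2E.
Euler: V − E + F = 2 ⇒ (2E)/3 − E + (5 + x) = 2.
Multiply by 6: 2·(2E) − 3·(2E) + 6·(5 + x) = 12, i.e. 30 + 6x − (30 + 4x) = 12.
Collecting terms: 2x = 12, so x = 6.
Then 2E = 30 + 4·6 = 54, so E = 27, V = 2E/3 = 18, F = 5 + 6 = 11.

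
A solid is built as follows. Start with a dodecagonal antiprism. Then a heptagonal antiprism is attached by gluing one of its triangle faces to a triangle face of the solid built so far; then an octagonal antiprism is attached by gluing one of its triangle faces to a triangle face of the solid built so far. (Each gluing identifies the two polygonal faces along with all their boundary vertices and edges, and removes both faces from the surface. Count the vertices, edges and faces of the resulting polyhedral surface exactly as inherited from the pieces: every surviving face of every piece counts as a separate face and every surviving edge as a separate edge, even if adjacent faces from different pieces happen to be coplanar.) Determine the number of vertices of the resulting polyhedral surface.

A dodecagonal antiprism: V=24, E=48, F=26.
Attach a heptagonal antiprism (V=14, E=28, F=16) along a 3-gon: merge 3 vertices and 3 edges, delete both glued faces → V=35, E=73, F=40.
Attach an octagonal antiprism (V=16, E=32, F=18) along a 3-gon: merge 3 vertices and 3 edges, delete both glued faces → V=48, E=102, F=56.
Check: V − E + F = 48 − 102 + 56 = 2.

48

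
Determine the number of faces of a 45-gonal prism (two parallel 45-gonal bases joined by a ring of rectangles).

47

A prism on an n-gon has two n-gon bases and n rectangular sides: V = 2·45 = 90, E = 3·45 = 135, F = 45 + 2 = 47.
Check: V − E + F = 90 − 135 + 47 = 2.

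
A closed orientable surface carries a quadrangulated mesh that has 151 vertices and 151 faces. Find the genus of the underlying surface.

Every face is a square, so 2E = 4·151 = 604, giving E = 302.
χ = V − E + F = 151 − 302 + 151 = 0.
For a closed orientable surface χ = 2 − 2g, so g = (2 − (0))/2 = 1.

1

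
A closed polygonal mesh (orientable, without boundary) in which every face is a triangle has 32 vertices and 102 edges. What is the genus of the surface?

2

Every face is a triangle and each edge borders two faces, so 3F = 2·102, giving F = 68.
χ = V − E + F = 32 − 102 + 68 = -2.
For a closed orientable surface χ = 2 − 2g, so g = (2 − (-2))/2 = 2.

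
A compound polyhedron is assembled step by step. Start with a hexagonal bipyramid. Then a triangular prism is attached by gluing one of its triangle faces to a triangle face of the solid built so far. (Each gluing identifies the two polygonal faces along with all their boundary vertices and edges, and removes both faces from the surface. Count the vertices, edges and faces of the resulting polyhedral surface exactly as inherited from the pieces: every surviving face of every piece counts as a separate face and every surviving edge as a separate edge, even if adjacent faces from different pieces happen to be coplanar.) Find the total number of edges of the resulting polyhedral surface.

24

A hexagonal bipyramid: V=8, E=18, F=12.
Attach a triangular prism (V=6, E=9, F=5) along a 3-gon: merge 3 vertices and 3 edges, delete both glued faces → V=11, E=24, F=15.
Check: V − E + F = 11 − 24 + 15 = 2.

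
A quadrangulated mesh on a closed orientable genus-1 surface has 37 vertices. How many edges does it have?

χ = 2 − 2·1 = 0, and every face is a square so 4F = 2E.
V − E + F = 0 with E = 4F/2 gives 37 − (4/2 − 1)·F = 0, so F = 37 and E = 74.

74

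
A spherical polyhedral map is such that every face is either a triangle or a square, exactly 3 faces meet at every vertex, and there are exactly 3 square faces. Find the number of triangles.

2

Let x be the number of triangles; then F = 3 + x.
Edge–face incidences: 2E = 4·3 + 3·x = 12 + 3x.
Every vertex has degree 3, so 3V = 2E.
Euler: V − E + F = 2 ⇒ (2E)/3 − E + (3 + x) = 2.
Multiply by 6: 2·(2E) − 3·(2E) + 6·(3 + x) = 12, i.e. 18 + 6x − (12 + 3x) = 12.
Collecting terms: 3x + 6 = 12, so 3x = 6, so x = 2.
Then 2E = 12 + 3·2 = 18, so E = 9, V = 2E/3 = 6, F = 3 + 2 = 5.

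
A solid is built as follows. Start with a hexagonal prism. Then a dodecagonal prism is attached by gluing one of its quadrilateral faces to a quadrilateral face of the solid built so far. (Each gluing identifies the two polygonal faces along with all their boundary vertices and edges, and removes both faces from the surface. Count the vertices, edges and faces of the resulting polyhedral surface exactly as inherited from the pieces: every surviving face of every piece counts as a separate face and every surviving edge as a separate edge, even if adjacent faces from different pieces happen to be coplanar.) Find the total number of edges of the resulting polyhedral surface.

50

A hexagonal prism: V=12, E=18, F=8.
Attach a dodecagonal prism (V=24, E=36, F=14) along a 4-gon: merge 4 vertices and 4 edges, delete both glued faces → V=32, E=50, F=20.
Check: V − E + F = 32 − 50 + 20 = 2.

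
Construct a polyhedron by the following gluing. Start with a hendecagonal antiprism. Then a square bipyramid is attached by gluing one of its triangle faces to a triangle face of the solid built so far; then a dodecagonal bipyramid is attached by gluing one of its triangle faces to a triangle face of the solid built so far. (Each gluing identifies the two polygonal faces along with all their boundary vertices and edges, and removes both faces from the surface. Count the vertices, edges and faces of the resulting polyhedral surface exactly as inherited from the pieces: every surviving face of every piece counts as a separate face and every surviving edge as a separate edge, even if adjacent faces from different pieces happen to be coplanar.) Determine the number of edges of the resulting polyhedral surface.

A hendecagonal antiprism: V=22, E=44, F=24.
Attach a square bipyramid (V=6, E=12, F=8) along a 3-gon: merge 3 vertices and 3 edges, delete both glued faces → V=25, E=53, F=30.
Attach a dodecagonal bipyramid (V=14, E=36, F=24) along a 3-gon: merge 3 vertices and 3 edges, delete both glued faces → V=36, E=86, F=52.
Check: V − E + F = 36 − 86 + 52 = 2.

86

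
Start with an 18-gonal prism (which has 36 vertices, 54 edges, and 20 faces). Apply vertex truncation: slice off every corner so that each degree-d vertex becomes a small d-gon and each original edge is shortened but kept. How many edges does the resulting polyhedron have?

Truncation replaces each original edge-end by a new vertex, so V′ = 2E = 108.
Each original edge survives, and each old vertex of degree d contributes d new edges; summing degrees gives Σd = 2E, so E′ = E + 2E = 3E = 162.
Each original face survives and each original vertex becomes one new face: F′ = F + V = 56.

162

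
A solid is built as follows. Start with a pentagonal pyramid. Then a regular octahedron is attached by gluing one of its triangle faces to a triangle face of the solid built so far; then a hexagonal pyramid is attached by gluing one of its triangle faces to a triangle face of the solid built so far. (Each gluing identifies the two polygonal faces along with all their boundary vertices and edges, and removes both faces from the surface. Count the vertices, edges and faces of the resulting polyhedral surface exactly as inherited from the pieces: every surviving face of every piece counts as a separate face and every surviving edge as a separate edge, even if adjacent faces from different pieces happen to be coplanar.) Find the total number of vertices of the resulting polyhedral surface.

13

A pentagonal pyramid: V=6, E=10, F=6.
Attach a regular octahedron (V=6, E=12, F=8) along a 3-gon: merge 3 vertices and 3 edges, delete both glued faces → V=9, E=19, F=12.
Attach a hexagonal pyramid (V=7, E=12, F=7) along a 3-gon: merge 3 vertices and 3 edges, delete both glued faces → V=13, E=28, F=17.
Check: V − E + F = 13 − 28 + 17 = 2.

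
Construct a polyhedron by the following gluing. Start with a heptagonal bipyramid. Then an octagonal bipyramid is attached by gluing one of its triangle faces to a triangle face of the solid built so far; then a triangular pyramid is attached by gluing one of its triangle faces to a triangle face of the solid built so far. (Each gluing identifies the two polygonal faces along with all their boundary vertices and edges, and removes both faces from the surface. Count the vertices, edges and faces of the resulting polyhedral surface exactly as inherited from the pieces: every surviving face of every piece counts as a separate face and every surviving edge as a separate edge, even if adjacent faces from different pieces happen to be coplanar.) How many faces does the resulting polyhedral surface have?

30

A heptagonal bipyramid: V=9, E=21, F=14.
Attach an octagonal bipyramid (V=10, E=24, F=16) along a 3-gon: merge 3 vertices and 3 edges, delete both glued faces → V=16, E=42, F=28.
Attach a triangular pyramid (V=4, E=6, F=4) along a 3-gon: merge 3 vertices and 3 edges, delete both glued faces → V=17, E=45, F=30.
Check: V − E + F = 17 − 45 + 30 = 2.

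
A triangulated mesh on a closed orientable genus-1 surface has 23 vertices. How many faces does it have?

46

χ = 2 − 2·1 = 0, and every face is a triangle so 3F = 2E.
V − E + F = 0 with E = 3F/2 gives 23 − (3/2 − 1)·F = 0, so F = 46 and E = 69.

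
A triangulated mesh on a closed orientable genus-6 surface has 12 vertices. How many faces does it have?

44

χ = 2 − 2·6 = -10, and every face is a triangle so 3F = 2E.
V − E + F = -10 with E = 3F/2 gives 12 − (3/2 − 1)·F = -10, so F = 44 and E = 66.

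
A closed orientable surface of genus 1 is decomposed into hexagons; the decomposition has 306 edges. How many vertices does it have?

χ = 2 − 2·1 = 0, and every face is a hexagon so 6F = 2E.
F = 2E/6 = 102. Then V = 0 + E − F = 0 + 306 − 102 = 204.

204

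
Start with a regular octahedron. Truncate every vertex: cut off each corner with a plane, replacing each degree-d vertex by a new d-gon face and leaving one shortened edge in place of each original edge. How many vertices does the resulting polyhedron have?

The base solid has V = 6, E = 12, F = 8.
Truncation replaces each original edge-end by a new vertex, so V′ = 2E = 24.
Each original edge survives, and each old vertex of degree d contributes d new edges; summing degrees gives Σd = 2E, so E′ = E + 2E = 3E = 36.
Each original face survives and each original vertex becomes one new face: F′ = F + V = 14.

24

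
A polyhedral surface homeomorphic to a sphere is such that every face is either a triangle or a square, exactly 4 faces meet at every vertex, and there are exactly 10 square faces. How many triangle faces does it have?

8

Let x be the number of triangles; then F = 10 + x.
Edge–face incidences: 2E = 4·10 + 3·x = 40 + 3x.
Every vertex has degree 4, so 4V = 2E.
Euler: V − E + F = 2 ⇒ (2E)/4 − E + (10 + x) = 2.
Multiply by 8: 2·(2E) − 4·(2E) + 8·(10 + x) = 16, i.e. 80 + 8x − 2·(40 + 3x) = 16.
Collecting terms: 2x = 16, so x = 8.
Then 2E = 40 + 3·8 = 64, so E = 32, V = 2E/4 = 16, F = 10 + 8 = 18.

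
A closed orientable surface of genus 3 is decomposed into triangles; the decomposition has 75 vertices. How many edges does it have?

χ = 2 − 2·3 = -4, and every face is a triangle so 3F = 2E.
V − E + F = -4 with E = 3F/2 gives 75 − (3/2 − 1)·F = -4, so F = 158 and E = 237.

237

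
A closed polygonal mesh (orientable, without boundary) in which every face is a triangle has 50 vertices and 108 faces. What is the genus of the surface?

Every face is a triangle, so 2E = 3·108 = 324, giving E = 162.
χ = V − E + F = 50 − 162 + 108 = -4.
For a closed orientable surface χ = 2 − 2g, so g = (2 − (-4))/2 = 3.

3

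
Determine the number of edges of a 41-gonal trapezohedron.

The n-trapezohedron (dual of the n-antiprism) has V = 2·41 + 2 = 84, E = 4·41 = 164, F = 2·41 = 82.

164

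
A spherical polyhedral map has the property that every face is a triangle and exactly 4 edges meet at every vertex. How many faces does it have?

8

Each face has 3 edges and each edge borders two faces, so 2E = 3F.
Each vertex has degree 4, so 4V = 2E and hence V = 3F/4.
Euler: V − E + F = 2 ⇒ (3F/4) − (3F/2) + F = 2.
Multiply by 8: (6 − 12 + 8)F = 16, i.e. 2F = 16.
So F = 8, E = 3·8/2 = 12, V = 3·8/4 = 6.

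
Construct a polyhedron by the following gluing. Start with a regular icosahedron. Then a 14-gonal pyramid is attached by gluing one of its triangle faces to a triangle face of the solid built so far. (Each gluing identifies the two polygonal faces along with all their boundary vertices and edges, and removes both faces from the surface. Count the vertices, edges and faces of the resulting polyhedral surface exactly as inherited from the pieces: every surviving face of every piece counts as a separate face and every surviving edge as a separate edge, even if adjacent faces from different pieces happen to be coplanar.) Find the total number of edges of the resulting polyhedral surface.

55

A regular icosahedron: V=12, E=30, F=20.
Attach a 14-gonal pyramid (V=15, E=28, F=15) along a 3-gon: merge 3 vertices and 3 edges, delete both glued faces → V=24, E=55, F=33.
Check: V − E + F = 24 − 55 + 33 = 2.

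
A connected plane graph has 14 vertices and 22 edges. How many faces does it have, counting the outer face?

Euler's formula for a connected plane graph: V − E + F = 2, so F = 2 − 14 + 22 = 10.

10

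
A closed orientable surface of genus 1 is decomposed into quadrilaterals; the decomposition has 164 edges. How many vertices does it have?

χ = 2 − 2·1 = 0, and every face is a square so 4F = 2E.
F = 2E/4 = 82. Then V = 0 + E − F = 0 + 164 − 82 = 82.

82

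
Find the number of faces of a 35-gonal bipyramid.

70

A bipyramid over an n-gon has 2n triangular faces and n + 2 vertices: V = 35 + 2 = 37, E = 3·35 = 105, F = 2·35 = 70.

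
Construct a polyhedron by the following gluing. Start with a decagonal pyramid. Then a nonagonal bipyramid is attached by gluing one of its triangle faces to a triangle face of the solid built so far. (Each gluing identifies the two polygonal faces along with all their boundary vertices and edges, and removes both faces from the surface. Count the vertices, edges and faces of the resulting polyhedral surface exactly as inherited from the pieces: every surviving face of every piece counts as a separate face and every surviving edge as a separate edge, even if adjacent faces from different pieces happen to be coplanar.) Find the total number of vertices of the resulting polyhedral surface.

A decagonal pyramid: V=11, E=20, F=11.
Attach a nonagonal bipyramid (V=11, E=27, F=18) along a 3-gon: merge 3 vertices and 3 edges, delete both glued faces → V=19, E=44, F=27.
Check: V − E + F = 19 − 44 + 27 = 2.

19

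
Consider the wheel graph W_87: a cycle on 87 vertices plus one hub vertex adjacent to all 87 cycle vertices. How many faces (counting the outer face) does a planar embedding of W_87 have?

W_87 has V = 87 + 1 = 88 vertices and E = 2·87 = 174 edges.
By Euler's formula F = 2 − V + E = 2 − 88 + 174 = 88.

88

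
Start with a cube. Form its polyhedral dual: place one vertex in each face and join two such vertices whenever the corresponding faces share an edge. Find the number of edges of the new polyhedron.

The base solid has V = 8, E = 12, F = 6.
The dual swaps V and F and preserves E: V′ = F = 6, E′ = E = 12, F′ = V = 8.

12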